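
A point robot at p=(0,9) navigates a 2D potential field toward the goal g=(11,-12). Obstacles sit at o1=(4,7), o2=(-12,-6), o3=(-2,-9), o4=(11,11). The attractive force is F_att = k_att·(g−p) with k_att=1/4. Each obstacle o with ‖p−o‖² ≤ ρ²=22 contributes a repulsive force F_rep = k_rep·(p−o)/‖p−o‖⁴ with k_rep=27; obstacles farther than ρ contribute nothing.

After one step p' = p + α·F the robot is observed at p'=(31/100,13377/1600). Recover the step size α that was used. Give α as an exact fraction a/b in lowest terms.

F_att = 1/4·(g−p) = 1/4·(11,-21) = (2.7500,-5.2500)
o1: d²=20 ≤ ρ²=22; F_rep = 27·(-4,2)/20² = (-0.2700,0.1350)
o2: d²=369 > ρ²=22 → inactive
o3: d²=328 > ρ²=22 → inactive
o4: d²=125 > ρ²=22 → inactive
F = F_att + ΣF_rep = (2.4800,-5.1150)
Δp = p'−p = (0.3100,-0.6394); α = Δx/Fx = (31/100) / (62/25) = 1/8
check: Δy/Fy = (-1023/1600) / (-1023/200) = 1/8 ✓

α = 1/8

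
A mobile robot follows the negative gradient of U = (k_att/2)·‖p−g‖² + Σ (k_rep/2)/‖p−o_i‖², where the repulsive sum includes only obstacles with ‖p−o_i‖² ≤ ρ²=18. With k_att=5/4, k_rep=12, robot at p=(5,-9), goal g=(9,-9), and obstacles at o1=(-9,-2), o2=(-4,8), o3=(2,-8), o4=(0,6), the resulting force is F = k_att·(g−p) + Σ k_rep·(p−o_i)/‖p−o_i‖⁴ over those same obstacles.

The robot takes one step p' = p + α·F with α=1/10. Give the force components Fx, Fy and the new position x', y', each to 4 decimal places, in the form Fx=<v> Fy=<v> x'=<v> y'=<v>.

Fx=5.3600 Fy=-0.1200 x'=5.5360 y'=-9.0120

F_att = 5/4·(g−p) = 5/4·(4,0) = (5.0000,0.0000)
o1: d²=245 > ρ²=18 → inactive
o2: d²=370 > ρ²=18 → inactive
o3: d²=10 ≤ ρ²=18; F_rep = 12·(3,-1)/10² = (0.3600,-0.1200)
o4: d²=250 > ρ²=18 → inactive
F = F_att + ΣF_rep = (5.3600,-0.1200)
p' = p + 1/10·F = (5.5360,-9.0120)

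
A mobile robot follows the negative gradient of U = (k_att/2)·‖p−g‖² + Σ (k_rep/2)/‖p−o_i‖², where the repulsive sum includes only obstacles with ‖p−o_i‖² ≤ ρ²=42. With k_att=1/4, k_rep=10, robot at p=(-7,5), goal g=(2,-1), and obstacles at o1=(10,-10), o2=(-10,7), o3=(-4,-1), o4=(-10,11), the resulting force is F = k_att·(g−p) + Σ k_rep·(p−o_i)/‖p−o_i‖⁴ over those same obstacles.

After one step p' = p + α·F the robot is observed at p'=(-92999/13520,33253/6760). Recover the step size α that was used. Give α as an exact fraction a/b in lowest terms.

F_att = 1/4·(g−p) = 1/4·(9,-6) = (2.2500,-1.5000)
o1: d²=514 > ρ²=42 → inactive
o2: d²=13 ≤ ρ²=42; F_rep = 10·(3,-2)/13² = (0.1775,-0.1183)
o3: d²=45 > ρ²=42 → inactive
o4: d²=45 > ρ²=42 → inactive
F = F_att + ΣF_rep = (2.4275,-1.6183)
Δp = p'−p = (0.1214,-0.0809); α = Δx/Fx = (1641/13520) / (1641/676) = 1/20
check: Δy/Fy = (-547/6760) / (-547/338) = 1/20 ✓

α = 1/20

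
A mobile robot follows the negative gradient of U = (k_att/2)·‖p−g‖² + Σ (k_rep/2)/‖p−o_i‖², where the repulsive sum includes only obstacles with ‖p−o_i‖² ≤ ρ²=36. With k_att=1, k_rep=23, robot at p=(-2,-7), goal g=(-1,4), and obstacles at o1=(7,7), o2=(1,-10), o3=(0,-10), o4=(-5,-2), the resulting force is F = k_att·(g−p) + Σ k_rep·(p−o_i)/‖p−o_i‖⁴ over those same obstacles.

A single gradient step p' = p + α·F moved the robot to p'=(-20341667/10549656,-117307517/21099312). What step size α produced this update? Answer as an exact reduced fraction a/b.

α = 1/8

F_att = 1·(g−p) = 1·(1,11) = (1.0000,11.0000)
o1: d²=277 > ρ²=36 → inactive
o2: d²=18 ≤ ρ²=36; F_rep = 23·(-3,3)/18² = (-0.2130,0.2130)
o3: d²=13 ≤ ρ²=36; F_rep = 23·(-2,3)/13² = (-0.2722,0.4083)
o4: d²=34 ≤ ρ²=36; F_rep = 23·(3,-5)/34² = (0.0597,-0.0995)
F = F_att + ΣF_rep = (0.5745,11.5218)
Δp = p'−p = (0.0718,1.4402); α = Δx/Fx = (757645/10549656) / (757645/1318707) = 1/8
check: Δy/Fy = (30387667/21099312) / (30387667/2637414) = 1/8 ✓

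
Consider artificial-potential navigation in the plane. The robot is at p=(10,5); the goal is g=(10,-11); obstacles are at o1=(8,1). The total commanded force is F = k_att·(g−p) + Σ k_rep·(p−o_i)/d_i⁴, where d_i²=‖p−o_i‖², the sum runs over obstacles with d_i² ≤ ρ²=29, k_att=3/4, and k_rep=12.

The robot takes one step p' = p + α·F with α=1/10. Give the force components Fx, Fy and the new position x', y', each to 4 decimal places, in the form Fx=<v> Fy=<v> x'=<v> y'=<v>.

F_att = 3/4·(g−p) = 3/4·(0,-16) = (0.0000,-12.0000)
o1: d²=20 ≤ ρ²=29; F_rep = 12·(2,4)/20² = (0.0600,0.1200)
F = F_att + ΣF_rep = (0.0600,-11.8800)
p' = p + 1/10·F = (10.0060,3.8120)

Fx=0.0600 Fy=-11.8800 x'=10.0060 y'=3.8120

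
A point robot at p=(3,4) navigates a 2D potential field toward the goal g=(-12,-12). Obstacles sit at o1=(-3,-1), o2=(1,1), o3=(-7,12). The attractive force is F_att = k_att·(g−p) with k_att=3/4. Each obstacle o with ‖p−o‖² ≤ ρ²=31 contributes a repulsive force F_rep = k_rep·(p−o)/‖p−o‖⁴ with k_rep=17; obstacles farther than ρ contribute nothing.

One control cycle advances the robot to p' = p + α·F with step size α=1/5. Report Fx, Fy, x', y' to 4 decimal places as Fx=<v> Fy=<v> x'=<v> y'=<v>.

F_att = 3/4·(g−p) = 3/4·(-15,-16) = (-11.2500,-12.0000)
o1: d²=61 > ρ²=31 → inactive
o2: d²=13 ≤ ρ²=31; F_rep = 17·(2,3)/13² = (0.2012,0.3018)
o3: d²=164 > ρ²=31 → inactive
F = F_att + ΣF_rep = (-11.0488,-11.6982)
p' = p + 1/5·F = (0.7902,1.6604)

Fx=-11.0488 Fy=-11.6982 x'=0.7902 y'=1.6604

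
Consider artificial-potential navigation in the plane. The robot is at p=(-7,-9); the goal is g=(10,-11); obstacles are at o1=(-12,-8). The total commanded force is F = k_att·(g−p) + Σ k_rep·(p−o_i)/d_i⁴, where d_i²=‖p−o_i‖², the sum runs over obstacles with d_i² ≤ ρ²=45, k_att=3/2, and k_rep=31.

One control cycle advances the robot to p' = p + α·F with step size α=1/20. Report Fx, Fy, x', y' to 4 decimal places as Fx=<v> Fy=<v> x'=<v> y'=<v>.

F_att = 3/2·(g−p) = 3/2·(17,-2) = (25.5000,-3.0000)
o1: d²=26 ≤ ρ²=45; F_rep = 31·(5,-1)/26² = (0.2293,-0.0459)
F = F_att + ΣF_rep = (25.7293,-3.0459)
p' = p + 1/20·F = (-5.7135,-9.1523)

Fx=25.7293 Fy=-3.0459 x'=-5.7135 y'=-9.1523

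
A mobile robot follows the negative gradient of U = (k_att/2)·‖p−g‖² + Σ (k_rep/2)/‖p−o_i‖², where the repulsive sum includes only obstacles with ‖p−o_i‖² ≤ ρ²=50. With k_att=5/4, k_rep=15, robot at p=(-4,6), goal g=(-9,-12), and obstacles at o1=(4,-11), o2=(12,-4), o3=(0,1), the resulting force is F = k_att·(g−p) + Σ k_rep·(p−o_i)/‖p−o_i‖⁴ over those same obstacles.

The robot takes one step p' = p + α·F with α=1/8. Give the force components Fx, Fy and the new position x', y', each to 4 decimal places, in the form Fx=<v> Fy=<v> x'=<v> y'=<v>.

F_att = 5/4·(g−p) = 5/4·(-5,-18) = (-6.2500,-22.5000)
o1: d²=353 > ρ²=50 → inactive
o2: d²=356 > ρ²=50 → inactive
o3: d²=41 ≤ ρ²=50; F_rep = 15·(-4,5)/41² = (-0.0357,0.0446)
F = F_att + ΣF_rep = (-6.2857,-22.4554)
p' = p + 1/8·F = (-4.7857,3.1931)

Fx=-6.2857 Fy=-22.4554 x'=-4.7857 y'=3.1931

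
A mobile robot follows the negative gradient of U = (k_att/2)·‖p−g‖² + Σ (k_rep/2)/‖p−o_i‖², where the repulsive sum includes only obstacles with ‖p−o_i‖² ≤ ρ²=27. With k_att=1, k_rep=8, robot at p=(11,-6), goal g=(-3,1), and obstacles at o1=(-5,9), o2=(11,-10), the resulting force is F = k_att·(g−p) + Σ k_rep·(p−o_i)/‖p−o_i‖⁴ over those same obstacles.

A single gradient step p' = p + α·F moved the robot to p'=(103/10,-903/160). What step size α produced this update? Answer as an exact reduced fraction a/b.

F_att = 1·(g−p) = 1·(-14,7) = (-14.0000,7.0000)
o1: d²=481 > ρ²=27 → inactive
o2: d²=16 ≤ ρ²=27; F_rep = 8·(0,4)/16² = (0.0000,0.1250)
F = F_att + ΣF_rep = (-14.0000,7.1250)
Δp = p'−p = (-0.7000,0.3563); α = Δx/Fx = (-7/10) / (-14) = 1/20
check: Δy/Fy = (57/160) / (57/8) = 1/20 ✓

α = 1/20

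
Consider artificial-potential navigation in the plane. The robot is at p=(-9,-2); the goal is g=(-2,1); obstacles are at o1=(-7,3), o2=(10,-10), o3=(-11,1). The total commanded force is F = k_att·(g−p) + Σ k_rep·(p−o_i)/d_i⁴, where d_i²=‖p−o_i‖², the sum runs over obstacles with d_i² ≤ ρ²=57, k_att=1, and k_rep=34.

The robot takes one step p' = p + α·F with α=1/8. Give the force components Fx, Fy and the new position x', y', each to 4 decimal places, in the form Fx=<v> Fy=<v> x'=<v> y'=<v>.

Fx=7.3215 Fy=2.1943 x'=-8.0848 y'=-1.7257

F_att = 1·(g−p) = 1·(7,3) = (7.0000,3.0000)
o1: d²=29 ≤ ρ²=57; F_rep = 34·(-2,-5)/29² = (-0.0809,-0.2021)
o2: d²=425 > ρ²=57 → inactive
o3: d²=13 ≤ ρ²=57; F_rep = 34·(2,-3)/13² = (0.4024,-0.6036)
F = F_att + ΣF_rep = (7.3215,2.1943)
p' = p + 1/8·F = (-8.0848,-1.7257)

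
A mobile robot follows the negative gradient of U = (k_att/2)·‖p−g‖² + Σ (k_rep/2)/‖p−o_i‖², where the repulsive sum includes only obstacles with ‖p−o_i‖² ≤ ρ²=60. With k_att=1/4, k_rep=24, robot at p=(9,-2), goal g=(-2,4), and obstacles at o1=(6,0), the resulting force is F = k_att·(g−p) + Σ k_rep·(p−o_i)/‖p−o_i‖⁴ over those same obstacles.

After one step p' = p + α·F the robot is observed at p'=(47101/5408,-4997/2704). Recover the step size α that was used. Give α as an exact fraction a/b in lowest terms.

F_att = 1/4·(g−p) = 1/4·(-11,6) = (-2.7500,1.5000)
o1: d²=13 ≤ ρ²=60; F_rep = 24·(3,-2)/13² = (0.4260,-0.2840)
F = F_att + ΣF_rep = (-2.3240,1.2160)
Δp = p'−p = (-0.2905,0.1520); α = Δx/Fx = (-1571/5408) / (-1571/676) = 1/8
check: Δy/Fy = (411/2704) / (411/338) = 1/8 ✓

α = 1/8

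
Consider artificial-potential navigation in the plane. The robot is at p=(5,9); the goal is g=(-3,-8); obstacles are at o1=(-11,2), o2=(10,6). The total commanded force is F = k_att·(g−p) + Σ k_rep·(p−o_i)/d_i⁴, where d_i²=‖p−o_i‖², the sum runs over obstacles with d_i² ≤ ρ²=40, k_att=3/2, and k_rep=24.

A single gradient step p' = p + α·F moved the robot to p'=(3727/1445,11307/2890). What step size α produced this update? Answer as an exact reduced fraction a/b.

F_att = 3/2·(g−p) = 3/2·(-8,-17) = (-12.0000,-25.5000)
o1: d²=305 > ρ²=40 → inactive
o2: d²=34 ≤ ρ²=40; F_rep = 24·(-5,3)/34² = (-0.1038,0.0623)
F = F_att + ΣF_rep = (-12.1038,-25.4377)
Δp = p'−p = (-2.4208,-5.0875); α = Δx/Fx = (-3498/1445) / (-3498/289) = 1/5
check: Δy/Fy = (-14703/2890) / (-14703/578) = 1/5 ✓

α = 1/5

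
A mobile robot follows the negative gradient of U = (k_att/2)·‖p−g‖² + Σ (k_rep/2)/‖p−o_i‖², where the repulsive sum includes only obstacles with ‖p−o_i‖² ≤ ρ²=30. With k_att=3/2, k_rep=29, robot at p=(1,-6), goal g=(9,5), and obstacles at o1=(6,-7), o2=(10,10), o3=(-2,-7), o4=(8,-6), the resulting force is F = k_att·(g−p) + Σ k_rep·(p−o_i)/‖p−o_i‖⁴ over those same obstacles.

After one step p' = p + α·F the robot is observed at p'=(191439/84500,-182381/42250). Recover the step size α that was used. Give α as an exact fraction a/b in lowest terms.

α = 1/10

F_att = 3/2·(g−p) = 3/2·(8,11) = (12.0000,16.5000)
o1: d²=26 ≤ ρ²=30; F_rep = 29·(-5,1)/26² = (-0.2145,0.0429)
o2: d²=337 > ρ²=30 → inactive
o3: d²=10 ≤ ρ²=30; F_rep = 29·(3,1)/10² = (0.8700,0.2900)
o4: d²=49 > ρ²=30 → inactive
F = F_att + ΣF_rep = (12.6555,16.8329)
Δp = p'−p = (1.2656,1.6833); α = Δx/Fx = (106939/84500) / (106939/8450) = 1/10
check: Δy/Fy = (71119/42250) / (71119/4225) = 1/10 ✓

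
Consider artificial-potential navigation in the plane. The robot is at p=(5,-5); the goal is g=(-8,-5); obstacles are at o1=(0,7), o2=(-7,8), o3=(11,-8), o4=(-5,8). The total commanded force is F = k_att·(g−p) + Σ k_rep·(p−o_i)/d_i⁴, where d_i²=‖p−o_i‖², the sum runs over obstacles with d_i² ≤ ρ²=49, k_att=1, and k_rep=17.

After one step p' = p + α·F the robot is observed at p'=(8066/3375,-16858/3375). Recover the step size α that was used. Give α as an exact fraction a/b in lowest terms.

F_att = 1·(g−p) = 1·(-13,0) = (-13.0000,0.0000)
o1: d²=169 > ρ²=49 → inactive
o2: d²=313 > ρ²=49 → inactive
o3: d²=45 ≤ ρ²=49; F_rep = 17·(-6,3)/45² = (-0.0504,0.0252)
o4: d²=269 > ρ²=49 → inactive
F = F_att + ΣF_rep = (-13.0504,0.0252)
Δp = p'−p = (-2.6101,0.0050); α = Δx/Fx = (-8809/3375) / (-8809/675) = 1/5
check: Δy/Fy = (17/3375) / (17/675) = 1/5 ✓

α = 1/5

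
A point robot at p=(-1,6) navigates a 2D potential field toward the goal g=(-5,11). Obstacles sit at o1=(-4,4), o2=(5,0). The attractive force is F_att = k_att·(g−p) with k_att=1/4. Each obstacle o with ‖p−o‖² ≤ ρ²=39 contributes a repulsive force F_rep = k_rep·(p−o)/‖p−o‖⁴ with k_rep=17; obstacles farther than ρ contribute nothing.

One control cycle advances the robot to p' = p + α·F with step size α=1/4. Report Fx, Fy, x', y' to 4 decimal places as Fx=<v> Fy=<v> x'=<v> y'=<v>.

Fx=-0.6982 Fy=1.4512 x'=-1.1746 y'=6.3628

F_att = 1/4·(g−p) = 1/4·(-4,5) = (-1.0000,1.2500)
o1: d²=13 ≤ ρ²=39; F_rep = 17·(3,2)/13² = (0.3018,0.2012)
o2: d²=72 > ρ²=39 → inactive
F = F_att + ΣF_rep = (-0.6982,1.4512)
p' = p + 1/4·F = (-1.1746,6.3628)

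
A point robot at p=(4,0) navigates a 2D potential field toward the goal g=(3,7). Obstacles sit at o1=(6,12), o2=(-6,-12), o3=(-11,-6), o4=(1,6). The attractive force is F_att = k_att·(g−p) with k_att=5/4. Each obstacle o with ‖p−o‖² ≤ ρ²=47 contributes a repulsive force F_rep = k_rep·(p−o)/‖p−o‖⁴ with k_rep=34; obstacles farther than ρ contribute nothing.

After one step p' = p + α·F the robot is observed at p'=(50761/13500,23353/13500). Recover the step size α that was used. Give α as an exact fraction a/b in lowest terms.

α = 1/5

F_att = 5/4·(g−p) = 5/4·(-1,7) = (-1.2500,8.7500)
o1: d²=148 > ρ²=47 → inactive
o2: d²=244 > ρ²=47 → inactive
o3: d²=261 > ρ²=47 → inactive
o4: d²=45 ≤ ρ²=47; F_rep = 34·(3,-6)/45² = (0.0504,-0.1007)
F = F_att + ΣF_rep = (-1.1996,8.6493)
Δp = p'−p = (-0.2399,1.7299); α = Δx/Fx = (-3239/13500) / (-3239/2700) = 1/5
check: Δy/Fy = (23353/13500) / (23353/2700) = 1/5 ✓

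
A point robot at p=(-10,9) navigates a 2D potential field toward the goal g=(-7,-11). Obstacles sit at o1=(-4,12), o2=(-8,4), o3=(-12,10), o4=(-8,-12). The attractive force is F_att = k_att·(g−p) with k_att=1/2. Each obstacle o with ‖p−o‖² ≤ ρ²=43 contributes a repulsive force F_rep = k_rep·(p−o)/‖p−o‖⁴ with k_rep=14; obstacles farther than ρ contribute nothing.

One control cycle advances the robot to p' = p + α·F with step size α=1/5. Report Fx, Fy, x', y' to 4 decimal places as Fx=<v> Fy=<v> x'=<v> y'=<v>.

Fx=2.5867 Fy=-10.4768 x'=-9.4827 y'=6.9046

F_att = 1/2·(g−p) = 1/2·(3,-20) = (1.5000,-10.0000)
o1: d²=45 > ρ²=43 → inactive
o2: d²=29 ≤ ρ²=43; F_rep = 14·(-2,5)/29² = (-0.0333,0.0832)
o3: d²=5 ≤ ρ²=43; F_rep = 14·(2,-1)/5² = (1.1200,-0.5600)
o4: d²=445 > ρ²=43 → inactive
F = F_att + ΣF_rep = (2.5867,-10.4768)
p' = p + 1/5·F = (-9.4827,6.9046)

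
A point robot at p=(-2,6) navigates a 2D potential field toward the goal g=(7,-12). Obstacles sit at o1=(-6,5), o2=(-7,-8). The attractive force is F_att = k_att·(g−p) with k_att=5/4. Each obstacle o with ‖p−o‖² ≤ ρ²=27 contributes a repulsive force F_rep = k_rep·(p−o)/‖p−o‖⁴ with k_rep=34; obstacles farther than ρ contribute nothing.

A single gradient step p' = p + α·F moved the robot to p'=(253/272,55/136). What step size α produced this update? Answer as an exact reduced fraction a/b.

F_att = 5/4·(g−p) = 5/4·(9,-18) = (11.2500,-22.5000)
o1: d²=17 ≤ ρ²=27; F_rep = 34·(4,1)/17² = (0.4706,0.1176)
o2: d²=221 > ρ²=27 → inactive
F = F_att + ΣF_rep = (11.7206,-22.3824)
Δp = p'−p = (2.9301,-5.5956); α = Δx/Fx = (797/272) / (797/68) = 1/4
check: Δy/Fy = (-761/136) / (-761/34) = 1/4 ✓

α = 1/4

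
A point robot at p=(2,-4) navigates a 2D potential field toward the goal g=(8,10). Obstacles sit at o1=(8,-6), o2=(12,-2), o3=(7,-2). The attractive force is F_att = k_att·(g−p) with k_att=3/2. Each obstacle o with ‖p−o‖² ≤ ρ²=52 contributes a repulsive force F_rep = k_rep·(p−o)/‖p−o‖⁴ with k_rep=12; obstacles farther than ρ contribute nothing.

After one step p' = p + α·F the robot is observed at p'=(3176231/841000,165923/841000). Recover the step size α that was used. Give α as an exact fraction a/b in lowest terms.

α = 1/5

F_att = 3/2·(g−p) = 3/2·(6,14) = (9.0000,21.0000)
o1: d²=40 ≤ ρ²=52; F_rep = 12·(-6,2)/40² = (-0.0450,0.0150)
o2: d²=104 > ρ²=52 → inactive
o3: d²=29 ≤ ρ²=52; F_rep = 12·(-5,-2)/29² = (-0.0713,-0.0285)
F = F_att + ΣF_rep = (8.8837,20.9865)
Δp = p'−p = (1.7767,4.1973); α = Δx/Fx = (1494231/841000) / (1494231/168200) = 1/5
check: Δy/Fy = (3529923/841000) / (3529923/168200) = 1/5 ✓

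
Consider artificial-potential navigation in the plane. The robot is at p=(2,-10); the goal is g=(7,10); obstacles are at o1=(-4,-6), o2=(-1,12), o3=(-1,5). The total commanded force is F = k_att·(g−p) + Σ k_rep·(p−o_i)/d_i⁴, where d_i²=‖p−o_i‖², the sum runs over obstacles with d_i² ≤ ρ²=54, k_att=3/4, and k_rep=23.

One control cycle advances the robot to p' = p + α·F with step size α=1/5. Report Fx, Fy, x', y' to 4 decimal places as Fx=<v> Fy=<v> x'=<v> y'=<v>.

Fx=3.8010 Fy=14.9660 x'=2.7602 y'=-7.0068

F_att = 3/4·(g−p) = 3/4·(5,20) = (3.7500,15.0000)
o1: d²=52 ≤ ρ²=54; F_rep = 23·(6,-4)/52² = (0.0510,-0.0340)
o2: d²=493 > ρ²=54 → inactive
o3: d²=234 > ρ²=54 → inactive
F = F_att + ΣF_rep = (3.8010,14.9660)
p' = p + 1/5·F = (2.7602,-7.0068)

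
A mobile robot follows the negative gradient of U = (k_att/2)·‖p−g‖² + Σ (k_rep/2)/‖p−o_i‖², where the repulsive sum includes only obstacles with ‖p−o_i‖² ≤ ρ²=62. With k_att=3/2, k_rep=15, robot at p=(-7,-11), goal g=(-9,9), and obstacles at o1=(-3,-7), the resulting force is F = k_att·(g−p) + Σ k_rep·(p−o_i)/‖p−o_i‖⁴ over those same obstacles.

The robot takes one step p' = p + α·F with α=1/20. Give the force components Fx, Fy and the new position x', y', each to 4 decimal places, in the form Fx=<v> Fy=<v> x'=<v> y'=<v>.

Fx=-3.0586 Fy=29.9414 x'=-7.1529 y'=-9.5029

F_att = 3/2·(g−p) = 3/2·(-2,20) = (-3.0000,30.0000)
o1: d²=32 ≤ ρ²=62; F_rep = 15·(-4,-4)/32² = (-0.0586,-0.0586)
F = F_att + ΣF_rep = (-3.0586,29.9414)
p' = p + 1/20·F = (-7.1529,-9.5029)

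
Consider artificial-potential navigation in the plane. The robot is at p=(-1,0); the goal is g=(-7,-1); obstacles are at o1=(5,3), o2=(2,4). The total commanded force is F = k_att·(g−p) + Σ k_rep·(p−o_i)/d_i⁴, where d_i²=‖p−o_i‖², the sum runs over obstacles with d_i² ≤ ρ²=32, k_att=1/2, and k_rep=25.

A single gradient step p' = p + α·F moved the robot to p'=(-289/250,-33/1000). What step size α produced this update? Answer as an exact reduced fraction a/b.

F_att = 1/2·(g−p) = 1/2·(-6,-1) = (-3.0000,-0.5000)
o1: d²=45 > ρ²=32 → inactive
o2: d²=25 ≤ ρ²=32; F_rep = 25·(-3,-4)/25² = (-0.1200,-0.1600)
F = F_att + ΣF_rep = (-3.1200,-0.6600)
Δp = p'−p = (-0.1560,-0.0330); α = Δx/Fx = (-39/250) / (-78/25) = 1/20
check: Δy/Fy = (-33/1000) / (-33/50) = 1/20 ✓

α = 1/20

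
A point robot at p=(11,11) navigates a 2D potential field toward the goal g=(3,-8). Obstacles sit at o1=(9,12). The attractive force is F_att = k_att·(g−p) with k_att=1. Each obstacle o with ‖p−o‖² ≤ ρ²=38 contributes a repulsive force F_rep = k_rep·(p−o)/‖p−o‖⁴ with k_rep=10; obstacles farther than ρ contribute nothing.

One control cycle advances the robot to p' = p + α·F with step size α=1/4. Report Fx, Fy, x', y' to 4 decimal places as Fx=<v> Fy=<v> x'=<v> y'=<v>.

F_att = 1·(g−p) = 1·(-8,-19) = (-8.0000,-19.0000)
o1: d²=5 ≤ ρ²=38; F_rep = 10·(2,-1)/5² = (0.8000,-0.4000)
F = F_att + ΣF_rep = (-7.2000,-19.4000)
p' = p + 1/4·F = (9.2000,6.1500)

Fx=-7.2000 Fy=-19.4000 x'=9.2000 y'=6.1500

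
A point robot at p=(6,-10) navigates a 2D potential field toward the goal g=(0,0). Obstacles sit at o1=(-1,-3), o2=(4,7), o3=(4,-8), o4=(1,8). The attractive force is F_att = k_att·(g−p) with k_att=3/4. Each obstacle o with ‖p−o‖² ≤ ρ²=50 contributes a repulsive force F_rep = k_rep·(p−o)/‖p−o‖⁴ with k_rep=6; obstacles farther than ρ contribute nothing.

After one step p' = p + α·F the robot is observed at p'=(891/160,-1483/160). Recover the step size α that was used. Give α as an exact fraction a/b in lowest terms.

α = 1/10

F_att = 3/4·(g−p) = 3/4·(-6,10) = (-4.5000,7.5000)
o1: d²=98 > ρ²=50 → inactive
o2: d²=293 > ρ²=50 → inactive
o3: d²=8 ≤ ρ²=50; F_rep = 6·(2,-2)/8² = (0.1875,-0.1875)
o4: d²=349 > ρ²=50 → inactive
F = F_att + ΣF_rep = (-4.3125,7.3125)
Δp = p'−p = (-0.4313,0.7312); α = Δx/Fx = (-69/160) / (-69/16) = 1/10
check: Δy/Fy = (117/160) / (117/16) = 1/10 ✓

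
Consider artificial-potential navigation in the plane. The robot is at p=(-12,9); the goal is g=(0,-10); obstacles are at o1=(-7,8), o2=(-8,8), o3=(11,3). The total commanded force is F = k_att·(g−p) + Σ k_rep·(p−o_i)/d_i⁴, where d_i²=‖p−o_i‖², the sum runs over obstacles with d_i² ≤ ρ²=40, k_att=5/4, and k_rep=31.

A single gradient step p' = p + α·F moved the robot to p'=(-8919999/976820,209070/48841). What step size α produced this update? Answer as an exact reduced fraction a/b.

α = 1/5

F_att = 5/4·(g−p) = 5/4·(12,-19) = (15.0000,-23.7500)
o1: d²=26 ≤ ρ²=40; F_rep = 31·(-5,1)/26² = (-0.2293,0.0459)
o2: d²=17 ≤ ρ²=40; F_rep = 31·(-4,1)/17² = (-0.4291,0.1073)
o3: d²=565 > ρ²=40 → inactive
F = F_att + ΣF_rep = (14.3416,-23.5969)
Δp = p'−p = (2.8683,-4.7194); α = Δx/Fx = (2801841/976820) / (2801841/195364) = 1/5
check: Δy/Fy = (-230499/48841) / (-1152495/48841) = 1/5 ✓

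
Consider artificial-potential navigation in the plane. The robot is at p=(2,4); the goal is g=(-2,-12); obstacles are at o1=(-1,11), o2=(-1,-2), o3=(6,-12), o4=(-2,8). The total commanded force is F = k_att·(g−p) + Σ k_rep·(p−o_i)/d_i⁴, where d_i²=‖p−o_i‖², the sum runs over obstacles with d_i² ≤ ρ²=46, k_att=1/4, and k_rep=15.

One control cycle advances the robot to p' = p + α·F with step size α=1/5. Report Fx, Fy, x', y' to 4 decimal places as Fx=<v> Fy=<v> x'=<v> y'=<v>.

F_att = 1/4·(g−p) = 1/4·(-4,-16) = (-1.0000,-4.0000)
o1: d²=58 > ρ²=46 → inactive
o2: d²=45 ≤ ρ²=46; F_rep = 15·(3,6)/45² = (0.0222,0.0444)
o3: d²=272 > ρ²=46 → inactive
o4: d²=32 ≤ ρ²=46; F_rep = 15·(4,-4)/32² = (0.0586,-0.0586)
F = F_att + ΣF_rep = (-0.9192,-4.0141)
p' = p + 1/5·F = (1.8162,3.1972)

Fx=-0.9192 Fy=-4.0141 x'=1.8162 y'=3.1972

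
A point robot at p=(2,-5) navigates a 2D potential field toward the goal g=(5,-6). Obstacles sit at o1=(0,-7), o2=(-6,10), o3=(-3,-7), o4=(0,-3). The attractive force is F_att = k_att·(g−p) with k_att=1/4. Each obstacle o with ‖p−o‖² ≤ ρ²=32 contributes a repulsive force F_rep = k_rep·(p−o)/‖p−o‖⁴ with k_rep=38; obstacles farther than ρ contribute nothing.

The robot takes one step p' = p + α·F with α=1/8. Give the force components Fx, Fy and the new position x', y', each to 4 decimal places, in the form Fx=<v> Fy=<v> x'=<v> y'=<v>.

F_att = 1/4·(g−p) = 1/4·(3,-1) = (0.7500,-0.2500)
o1: d²=8 ≤ ρ²=32; F_rep = 38·(2,2)/8² = (1.1875,1.1875)
o2: d²=289 > ρ²=32 → inactive
o3: d²=29 ≤ ρ²=32; F_rep = 38·(5,2)/29² = (0.2259,0.0904)
o4: d²=8 ≤ ρ²=32; F_rep = 38·(2,-2)/8² = (1.1875,-1.1875)
F = F_att + ΣF_rep = (3.3509,-0.1596)
p' = p + 1/8·F = (2.4189,-5.0200)

Fx=3.3509 Fy=-0.1596 x'=2.4189 y'=-5.0200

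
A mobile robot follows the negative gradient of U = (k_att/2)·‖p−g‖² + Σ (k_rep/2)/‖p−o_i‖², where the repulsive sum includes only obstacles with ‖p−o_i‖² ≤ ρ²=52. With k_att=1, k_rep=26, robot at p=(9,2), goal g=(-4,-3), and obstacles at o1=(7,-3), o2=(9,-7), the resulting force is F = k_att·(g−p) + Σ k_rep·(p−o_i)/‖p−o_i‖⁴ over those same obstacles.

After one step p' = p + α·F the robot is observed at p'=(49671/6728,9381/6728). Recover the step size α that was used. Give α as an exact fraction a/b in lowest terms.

α = 1/8

F_att = 1·(g−p) = 1·(-13,-5) = (-13.0000,-5.0000)
o1: d²=29 ≤ ρ²=52; F_rep = 26·(2,5)/29² = (0.0618,0.1546)
o2: d²=81 > ρ²=52 → inactive
F = F_att + ΣF_rep = (-12.9382,-4.8454)
Δp = p'−p = (-1.6173,-0.6057); α = Δx/Fx = (-10881/6728) / (-10881/841) = 1/8
check: Δy/Fy = (-4075/6728) / (-4075/841) = 1/8 ✓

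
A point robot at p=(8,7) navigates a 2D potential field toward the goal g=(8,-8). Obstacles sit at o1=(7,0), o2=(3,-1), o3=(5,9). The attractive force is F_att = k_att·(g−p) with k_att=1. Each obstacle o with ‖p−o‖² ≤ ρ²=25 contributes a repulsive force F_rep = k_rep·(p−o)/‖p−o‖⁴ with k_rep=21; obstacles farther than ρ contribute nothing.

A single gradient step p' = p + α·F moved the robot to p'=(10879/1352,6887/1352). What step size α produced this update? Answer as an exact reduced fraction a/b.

α = 1/8

F_att = 1·(g−p) = 1·(0,-15) = (0.0000,-15.0000)
o1: d²=50 > ρ²=25 → inactive
o2: d²=89 > ρ²=25 → inactive
o3: d²=13 ≤ ρ²=25; F_rep = 21·(3,-2)/13² = (0.3728,-0.2485)
F = F_att + ΣF_rep = (0.3728,-15.2485)
Δp = p'−p = (0.0466,-1.9061); α = Δx/Fx = (63/1352) / (63/169) = 1/8
check: Δy/Fy = (-2577/1352) / (-2577/169) = 1/8 ✓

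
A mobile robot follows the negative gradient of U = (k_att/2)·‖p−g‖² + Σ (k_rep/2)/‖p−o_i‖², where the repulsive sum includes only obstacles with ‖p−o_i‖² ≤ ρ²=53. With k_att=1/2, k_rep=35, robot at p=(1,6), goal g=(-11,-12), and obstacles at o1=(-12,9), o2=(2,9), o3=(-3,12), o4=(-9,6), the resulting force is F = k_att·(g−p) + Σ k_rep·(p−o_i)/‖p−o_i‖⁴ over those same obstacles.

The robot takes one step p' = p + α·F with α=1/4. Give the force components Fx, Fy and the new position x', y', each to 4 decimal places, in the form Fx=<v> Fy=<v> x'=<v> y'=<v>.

F_att = 1/2·(g−p) = 1/2·(-12,-18) = (-6.0000,-9.0000)
o1: d²=178 > ρ²=53 → inactive
o2: d²=10 ≤ ρ²=53; F_rep = 35·(-1,-3)/10² = (-0.3500,-1.0500)
o3: d²=52 ≤ ρ²=53; F_rep = 35·(4,-6)/52² = (0.0518,-0.0777)
o4: d²=100 > ρ²=53 → inactive
F = F_att + ΣF_rep = (-6.2982,-10.1277)
p' = p + 1/4·F = (-0.5746,3.4681)

Fx=-6.2982 Fy=-10.1277 x'=-0.5746 y'=3.4681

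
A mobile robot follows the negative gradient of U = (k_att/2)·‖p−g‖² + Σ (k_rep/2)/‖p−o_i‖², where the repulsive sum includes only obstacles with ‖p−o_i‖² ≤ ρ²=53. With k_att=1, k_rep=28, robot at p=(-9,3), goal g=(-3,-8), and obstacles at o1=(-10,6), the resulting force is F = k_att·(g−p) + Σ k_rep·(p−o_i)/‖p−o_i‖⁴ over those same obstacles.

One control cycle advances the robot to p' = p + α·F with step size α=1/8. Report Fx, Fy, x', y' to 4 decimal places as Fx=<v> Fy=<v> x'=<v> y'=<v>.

Fx=6.2800 Fy=-11.8400 x'=-8.2150 y'=1.5200

F_att = 1·(g−p) = 1·(6,-11) = (6.0000,-11.0000)
o1: d²=10 ≤ ρ²=53; F_rep = 28·(1,-3)/10² = (0.2800,-0.8400)
F = F_att + ΣF_rep = (6.2800,-11.8400)
p' = p + 1/8·F = (-8.2150,1.5200)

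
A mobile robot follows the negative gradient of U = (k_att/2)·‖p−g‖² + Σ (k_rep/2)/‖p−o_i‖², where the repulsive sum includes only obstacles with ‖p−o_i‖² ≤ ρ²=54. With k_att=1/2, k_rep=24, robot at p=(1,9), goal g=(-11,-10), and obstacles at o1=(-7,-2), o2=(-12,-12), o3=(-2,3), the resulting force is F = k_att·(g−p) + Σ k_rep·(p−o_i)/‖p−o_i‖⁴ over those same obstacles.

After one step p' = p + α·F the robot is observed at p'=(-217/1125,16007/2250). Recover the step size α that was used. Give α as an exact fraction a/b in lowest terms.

α = 1/5

F_att = 1/2·(g−p) = 1/2·(-12,-19) = (-6.0000,-9.5000)
o1: d²=185 > ρ²=54 → inactive
o2: d²=610 > ρ²=54 → inactive
o3: d²=45 ≤ ρ²=54; F_rep = 24·(3,6)/45² = (0.0356,0.0711)
F = F_att + ΣF_rep = (-5.9644,-9.4289)
Δp = p'−p = (-1.1929,-1.8858); α = Δx/Fx = (-1342/1125) / (-1342/225) = 1/5
check: Δy/Fy = (-4243/2250) / (-4243/450) = 1/5 ✓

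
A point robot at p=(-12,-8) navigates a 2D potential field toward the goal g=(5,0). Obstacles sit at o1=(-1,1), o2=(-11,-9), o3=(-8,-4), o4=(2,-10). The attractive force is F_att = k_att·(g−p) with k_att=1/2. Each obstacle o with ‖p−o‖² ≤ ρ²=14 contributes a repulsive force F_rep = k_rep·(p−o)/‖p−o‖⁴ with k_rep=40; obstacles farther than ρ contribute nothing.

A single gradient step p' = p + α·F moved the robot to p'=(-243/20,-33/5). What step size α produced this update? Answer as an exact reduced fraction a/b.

F_att = 1/2·(g−p) = 1/2·(17,8) = (8.5000,4.0000)
o1: d²=202 > ρ²=14 → inactive
o2: d²=2 ≤ ρ²=14; F_rep = 40·(-1,1)/2² = (-10.0000,10.0000)
o3: d²=32 > ρ²=14 → inactive
o4: d²=200 > ρ²=14 → inactive
F = F_att + ΣF_rep = (-1.5000,14.0000)
Δp = p'−p = (-0.1500,1.4000); α = Δx/Fx = (-3/20) / (-3/2) = 1/10
check: Δy/Fy = (7/5) / (14) = 1/10 ✓

α = 1/10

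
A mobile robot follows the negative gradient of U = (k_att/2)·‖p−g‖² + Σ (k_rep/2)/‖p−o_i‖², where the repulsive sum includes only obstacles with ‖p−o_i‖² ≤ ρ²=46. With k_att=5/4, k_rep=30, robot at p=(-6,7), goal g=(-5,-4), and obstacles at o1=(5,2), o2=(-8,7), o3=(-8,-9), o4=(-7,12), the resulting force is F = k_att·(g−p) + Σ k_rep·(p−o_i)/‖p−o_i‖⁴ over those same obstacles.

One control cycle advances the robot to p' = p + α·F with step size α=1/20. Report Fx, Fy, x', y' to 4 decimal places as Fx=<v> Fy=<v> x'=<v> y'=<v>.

Fx=5.0444 Fy=-13.9719 x'=-5.7478 y'=6.3014

F_att = 5/4·(g−p) = 5/4·(1,-11) = (1.2500,-13.7500)
o1: d²=146 > ρ²=46 → inactive
o2: d²=4 ≤ ρ²=46; F_rep = 30·(2,0)/4² = (3.7500,0.0000)
o3: d²=260 > ρ²=46 → inactive
o4: d²=26 ≤ ρ²=46; F_rep = 30·(1,-5)/26² = (0.0444,-0.2219)
F = F_att + ΣF_rep = (5.0444,-13.9719)
p' = p + 1/20·F = (-5.7478,6.3014)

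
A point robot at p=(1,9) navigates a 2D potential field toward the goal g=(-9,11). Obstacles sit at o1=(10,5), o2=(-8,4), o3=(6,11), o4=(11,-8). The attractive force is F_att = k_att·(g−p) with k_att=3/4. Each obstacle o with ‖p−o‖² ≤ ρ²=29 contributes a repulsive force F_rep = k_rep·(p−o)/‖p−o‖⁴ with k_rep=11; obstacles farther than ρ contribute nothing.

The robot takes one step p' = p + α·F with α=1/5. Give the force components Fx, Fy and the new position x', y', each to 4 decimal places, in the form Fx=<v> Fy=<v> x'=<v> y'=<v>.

F_att = 3/4·(g−p) = 3/4·(-10,2) = (-7.5000,1.5000)
o1: d²=97 > ρ²=29 → inactive
o2: d²=106 > ρ²=29 → inactive
o3: d²=29 ≤ ρ²=29; F_rep = 11·(-5,-2)/29² = (-0.0654,-0.0262)
o4: d²=389 > ρ²=29 → inactive
F = F_att + ΣF_rep = (-7.5654,1.4738)
p' = p + 1/5·F = (-0.5131,9.2948)

Fx=-7.5654 Fy=1.4738 x'=-0.5131 y'=9.2948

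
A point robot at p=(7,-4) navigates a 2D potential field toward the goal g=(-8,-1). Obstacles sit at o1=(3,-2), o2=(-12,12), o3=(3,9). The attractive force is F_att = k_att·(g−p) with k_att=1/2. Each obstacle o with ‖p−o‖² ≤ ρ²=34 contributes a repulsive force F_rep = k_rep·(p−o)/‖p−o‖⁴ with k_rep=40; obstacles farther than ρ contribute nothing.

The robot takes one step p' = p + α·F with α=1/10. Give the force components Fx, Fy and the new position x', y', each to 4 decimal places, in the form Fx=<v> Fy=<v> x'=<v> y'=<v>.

F_att = 1/2·(g−p) = 1/2·(-15,3) = (-7.5000,1.5000)
o1: d²=20 ≤ ρ²=34; F_rep = 40·(4,-2)/20² = (0.4000,-0.2000)
o2: d²=617 > ρ²=34 → inactive
o3: d²=185 > ρ²=34 → inactive
F = F_att + ΣF_rep = (-7.1000,1.3000)
p' = p + 1/10·F = (6.2900,-3.8700)

Fx=-7.1000 Fy=1.3000 x'=6.2900 y'=-3.8700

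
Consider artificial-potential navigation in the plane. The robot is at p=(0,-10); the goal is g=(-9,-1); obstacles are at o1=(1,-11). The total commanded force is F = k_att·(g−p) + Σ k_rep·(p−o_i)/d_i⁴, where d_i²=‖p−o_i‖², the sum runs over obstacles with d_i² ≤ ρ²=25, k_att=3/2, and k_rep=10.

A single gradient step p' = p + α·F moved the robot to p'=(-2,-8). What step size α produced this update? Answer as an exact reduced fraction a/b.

F_att = 3/2·(g−p) = 3/2·(-9,9) = (-13.5000,13.5000)
o1: d²=2 ≤ ρ²=25; F_rep = 10·(-1,1)/2² = (-2.5000,2.5000)
F = F_att + ΣF_rep = (-16.0000,16.0000)
Δp = p'−p = (-2.0000,2.0000); α = Δx/Fx = (-2) / (-16) = 1/8
check: Δy/Fy = (2) / (16) = 1/8 ✓

α = 1/8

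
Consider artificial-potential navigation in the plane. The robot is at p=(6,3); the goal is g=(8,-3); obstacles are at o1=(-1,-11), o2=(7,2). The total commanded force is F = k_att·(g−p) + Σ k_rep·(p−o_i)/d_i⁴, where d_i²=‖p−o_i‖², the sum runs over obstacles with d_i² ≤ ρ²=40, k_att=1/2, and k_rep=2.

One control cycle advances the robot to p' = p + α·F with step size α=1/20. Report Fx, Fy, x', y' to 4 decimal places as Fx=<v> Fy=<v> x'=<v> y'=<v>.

F_att = 1/2·(g−p) = 1/2·(2,-6) = (1.0000,-3.0000)
o1: d²=245 > ρ²=40 → inactive
o2: d²=2 ≤ ρ²=40; F_rep = 2·(-1,1)/2² = (-0.5000,0.5000)
F = F_att + ΣF_rep = (0.5000,-2.5000)
p' = p + 1/20·F = (6.0250,2.8750)

Fx=0.5000 Fy=-2.5000 x'=6.0250 y'=2.8750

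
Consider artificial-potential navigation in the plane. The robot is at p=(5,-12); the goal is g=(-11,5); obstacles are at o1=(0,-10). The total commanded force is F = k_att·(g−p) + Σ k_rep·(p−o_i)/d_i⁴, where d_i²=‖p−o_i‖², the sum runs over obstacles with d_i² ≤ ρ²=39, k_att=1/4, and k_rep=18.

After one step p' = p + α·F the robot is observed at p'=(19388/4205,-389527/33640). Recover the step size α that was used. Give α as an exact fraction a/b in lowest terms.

α = 1/10

F_att = 1/4·(g−p) = 1/4·(-16,17) = (-4.0000,4.2500)
o1: d²=29 ≤ ρ²=39; F_rep = 18·(5,-2)/29² = (0.1070,-0.0428)
F = F_att + ΣF_rep = (-3.8930,4.2072)
Δp = p'−p = (-0.3893,0.4207); α = Δx/Fx = (-1637/4205) / (-3274/841) = 1/10
check: Δy/Fy = (14153/33640) / (14153/3364) = 1/10 ✓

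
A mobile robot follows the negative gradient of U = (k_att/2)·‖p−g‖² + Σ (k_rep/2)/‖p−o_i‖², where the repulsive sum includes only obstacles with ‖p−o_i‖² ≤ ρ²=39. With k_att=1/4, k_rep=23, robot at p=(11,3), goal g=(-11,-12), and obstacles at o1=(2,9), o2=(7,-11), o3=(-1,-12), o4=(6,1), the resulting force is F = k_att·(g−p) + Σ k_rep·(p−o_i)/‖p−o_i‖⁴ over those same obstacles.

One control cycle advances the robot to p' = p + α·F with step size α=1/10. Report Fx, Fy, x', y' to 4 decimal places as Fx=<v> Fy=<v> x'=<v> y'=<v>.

Fx=-5.3633 Fy=-3.6953 x'=10.4637 y'=2.6305

F_att = 1/4·(g−p) = 1/4·(-22,-15) = (-5.5000,-3.7500)
o1: d²=117 > ρ²=39 → inactive
o2: d²=212 > ρ²=39 → inactive
o3: d²=369 > ρ²=39 → inactive
o4: d²=29 ≤ ρ²=39; F_rep = 23·(5,2)/29² = (0.1367,0.0547)
F = F_att + ΣF_rep = (-5.3633,-3.6953)
p' = p + 1/10·F = (10.4637,2.6305)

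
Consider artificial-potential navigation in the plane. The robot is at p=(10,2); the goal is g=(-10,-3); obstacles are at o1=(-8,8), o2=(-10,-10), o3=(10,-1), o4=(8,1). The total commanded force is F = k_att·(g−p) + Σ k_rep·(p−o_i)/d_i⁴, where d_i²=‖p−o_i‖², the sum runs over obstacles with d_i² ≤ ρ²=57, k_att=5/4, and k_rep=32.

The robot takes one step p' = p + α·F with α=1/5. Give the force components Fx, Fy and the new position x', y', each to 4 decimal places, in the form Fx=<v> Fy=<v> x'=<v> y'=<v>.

F_att = 5/4·(g−p) = 5/4·(-20,-5) = (-25.0000,-6.2500)
o1: d²=360 > ρ²=57 → inactive
o2: d²=544 > ρ²=57 → inactive
o3: d²=9 ≤ ρ²=57; F_rep = 32·(0,3)/9² = (0.0000,1.1852)
o4: d²=5 ≤ ρ²=57; F_rep = 32·(2,1)/5² = (2.5600,1.2800)
F = F_att + ΣF_rep = (-22.4400,-3.7848)
p' = p + 1/5·F = (5.5120,1.2430)

Fx=-22.4400 Fy=-3.7848 x'=5.5120 y'=1.2430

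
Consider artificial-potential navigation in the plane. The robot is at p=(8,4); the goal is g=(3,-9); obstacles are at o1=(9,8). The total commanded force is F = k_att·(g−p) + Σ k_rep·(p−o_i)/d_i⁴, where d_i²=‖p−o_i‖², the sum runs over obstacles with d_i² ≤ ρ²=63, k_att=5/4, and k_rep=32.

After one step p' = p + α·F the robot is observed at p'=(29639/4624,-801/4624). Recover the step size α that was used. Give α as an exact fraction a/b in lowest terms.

F_att = 5/4·(g−p) = 5/4·(-5,-13) = (-6.2500,-16.2500)
o1: d²=17 ≤ ρ²=63; F_rep = 32·(-1,-4)/17² = (-0.1107,-0.4429)
F = F_att + ΣF_rep = (-6.3607,-16.6929)
Δp = p'−p = (-1.5902,-4.1732); α = Δx/Fx = (-7353/4624) / (-7353/1156) = 1/4
check: Δy/Fy = (-19297/4624) / (-19297/1156) = 1/4 ✓

α = 1/4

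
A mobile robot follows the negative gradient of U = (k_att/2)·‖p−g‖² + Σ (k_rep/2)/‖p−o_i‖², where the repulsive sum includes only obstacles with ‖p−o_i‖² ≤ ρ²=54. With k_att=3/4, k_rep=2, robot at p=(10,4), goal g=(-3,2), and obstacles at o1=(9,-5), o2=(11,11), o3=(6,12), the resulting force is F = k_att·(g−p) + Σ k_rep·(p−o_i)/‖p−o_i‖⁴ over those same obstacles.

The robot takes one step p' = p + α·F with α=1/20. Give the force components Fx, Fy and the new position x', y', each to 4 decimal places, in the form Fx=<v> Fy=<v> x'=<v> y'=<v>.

F_att = 3/4·(g−p) = 3/4·(-13,-2) = (-9.7500,-1.5000)
o1: d²=82 > ρ²=54 → inactive
o2: d²=50 ≤ ρ²=54; F_rep = 2·(-1,-7)/50² = (-0.0008,-0.0056)
o3: d²=80 > ρ²=54 → inactive
F = F_att + ΣF_rep = (-9.7508,-1.5056)
p' = p + 1/20·F = (9.5125,3.9247)

Fx=-9.7508 Fy=-1.5056 x'=9.5125 y'=3.9247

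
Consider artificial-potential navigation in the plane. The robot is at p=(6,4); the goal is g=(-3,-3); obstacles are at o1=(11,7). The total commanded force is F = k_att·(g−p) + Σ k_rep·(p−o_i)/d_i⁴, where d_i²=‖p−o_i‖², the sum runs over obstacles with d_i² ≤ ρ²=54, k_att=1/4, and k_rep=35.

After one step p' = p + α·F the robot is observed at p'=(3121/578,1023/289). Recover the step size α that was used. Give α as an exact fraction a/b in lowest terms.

α = 1/4

F_att = 1/4·(g−p) = 1/4·(-9,-7) = (-2.2500,-1.7500)
o1: d²=34 ≤ ρ²=54; F_rep = 35·(-5,-3)/34² = (-0.1514,-0.0908)
F = F_att + ΣF_rep = (-2.4014,-1.8408)
Δp = p'−p = (-0.6003,-0.4602); α = Δx/Fx = (-347/578) / (-694/289) = 1/4
check: Δy/Fy = (-133/289) / (-532/289) = 1/4 ✓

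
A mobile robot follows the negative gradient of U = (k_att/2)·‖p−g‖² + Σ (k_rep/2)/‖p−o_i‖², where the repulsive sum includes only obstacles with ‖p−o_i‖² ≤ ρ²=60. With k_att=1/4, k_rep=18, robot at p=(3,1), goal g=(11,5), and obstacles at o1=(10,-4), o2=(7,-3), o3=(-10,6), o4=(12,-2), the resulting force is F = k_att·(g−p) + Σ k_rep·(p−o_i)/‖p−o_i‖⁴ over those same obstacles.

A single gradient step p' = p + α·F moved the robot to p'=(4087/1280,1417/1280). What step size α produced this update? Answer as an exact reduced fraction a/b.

α = 1/10

F_att = 1/4·(g−p) = 1/4·(8,4) = (2.0000,1.0000)
o1: d²=74 > ρ²=60 → inactive
o2: d²=32 ≤ ρ²=60; F_rep = 18·(-4,4)/32² = (-0.0703,0.0703)
o3: d²=194 > ρ²=60 → inactive
o4: d²=90 > ρ²=60 → inactive
F = F_att + ΣF_rep = (1.9297,1.0703)
Δp = p'−p = (0.1930,0.1070); α = Δx/Fx = (247/1280) / (247/128) = 1/10
check: Δy/Fy = (137/1280) / (137/128) = 1/10 ✓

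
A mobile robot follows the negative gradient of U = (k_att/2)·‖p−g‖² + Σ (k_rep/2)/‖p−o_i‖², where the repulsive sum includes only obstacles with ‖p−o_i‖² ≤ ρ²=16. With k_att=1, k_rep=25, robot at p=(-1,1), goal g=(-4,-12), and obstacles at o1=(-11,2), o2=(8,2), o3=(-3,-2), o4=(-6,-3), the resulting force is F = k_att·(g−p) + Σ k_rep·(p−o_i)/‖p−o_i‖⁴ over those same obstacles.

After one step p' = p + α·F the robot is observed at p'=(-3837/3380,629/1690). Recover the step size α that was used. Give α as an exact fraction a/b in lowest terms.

F_att = 1·(g−p) = 1·(-3,-13) = (-3.0000,-13.0000)
o1: d²=101 > ρ²=16 → inactive
o2: d²=82 > ρ²=16 → inactive
o3: d²=13 ≤ ρ²=16; F_rep = 25·(2,3)/13² = (0.2959,0.4438)
o4: d²=41 > ρ²=16 → inactive
F = F_att + ΣF_rep = (-2.7041,-12.5562)
Δp = p'−p = (-0.1352,-0.6278); α = Δx/Fx = (-457/3380) / (-457/169) = 1/20
check: Δy/Fy = (-1061/1690) / (-2122/169) = 1/20 ✓

α = 1/20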